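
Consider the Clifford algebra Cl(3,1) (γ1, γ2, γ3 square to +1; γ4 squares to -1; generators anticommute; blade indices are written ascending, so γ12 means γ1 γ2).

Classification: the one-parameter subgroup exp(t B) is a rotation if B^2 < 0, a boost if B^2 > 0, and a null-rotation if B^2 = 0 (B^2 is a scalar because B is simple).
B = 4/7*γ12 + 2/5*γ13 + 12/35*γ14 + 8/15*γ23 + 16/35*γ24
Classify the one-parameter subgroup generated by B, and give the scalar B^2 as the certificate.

B^2 term by term: the squares give (4/7)^2*(γ12)^2 + (2/5)^2*(γ13)^2 + (12/35)^2*(γ14)^2 + (8/15)^2*(γ23)^2 + (16/35)^2*(γ24)^2 = 16/49*(-1) + 4/25*(-1) + 144/1225*(+1) + 64/225*(-1) + 256/1225*(+1) = -4/9 (each basis 2-blade squares to minus the product of its generators' squares); cross terms between blades sharing an index anticommute and cancel; the commuting (index-disjoint) pairs give grade-4 terms 2*c*c'*(blade product), which cancel blade by blade — γ1234: -64/175 + 64/175 = 0 — confirming B is simple. So B^2 = -4/9.
Answer: rotation, certificate B^2 = -4/9. The invariant at work: B^2 = -4/9 is unchanged by conjugation, hence its sign classifies the subgroup whatever basis B is written in.


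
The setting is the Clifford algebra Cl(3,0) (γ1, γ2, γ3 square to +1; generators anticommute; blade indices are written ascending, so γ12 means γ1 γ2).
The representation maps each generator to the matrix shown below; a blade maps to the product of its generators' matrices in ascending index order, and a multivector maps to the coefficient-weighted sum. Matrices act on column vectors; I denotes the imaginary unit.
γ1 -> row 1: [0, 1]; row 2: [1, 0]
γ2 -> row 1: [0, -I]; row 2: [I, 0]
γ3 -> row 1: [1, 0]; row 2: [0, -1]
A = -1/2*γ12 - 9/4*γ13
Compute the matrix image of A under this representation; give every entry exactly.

Bivector images (products of the table entries): rho(γ12) = rho(γ1)rho(γ2) = row 1: [I, 0]; row 2: [0, -I]; rho(γ13) = rho(γ1)rho(γ3) = row 1: [0, -1]; row 2: [1, 0].
M = (-1/2)*rho(γ12) + (-9/4)*rho(γ13), summed entrywise:
Answer: row 1: [-I/2, 9/4]; row 2: [-9/4, I/2]


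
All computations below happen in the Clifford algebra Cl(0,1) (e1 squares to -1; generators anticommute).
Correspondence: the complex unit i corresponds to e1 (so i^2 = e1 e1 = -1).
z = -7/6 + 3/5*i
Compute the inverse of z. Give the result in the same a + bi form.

In blades: z = -7/6 + 3/5*e1.
With qbar = -7/6 - 3/5*e1 (scalar fixed, mapped units negated), z qbar = 1549/900 (the sum of squared coefficients), so z^-1 = qbar / (1549/900) = -1050/1549 - 540/1549*e1; translating back:
Answer: -1050/1549 - 540/1549*i


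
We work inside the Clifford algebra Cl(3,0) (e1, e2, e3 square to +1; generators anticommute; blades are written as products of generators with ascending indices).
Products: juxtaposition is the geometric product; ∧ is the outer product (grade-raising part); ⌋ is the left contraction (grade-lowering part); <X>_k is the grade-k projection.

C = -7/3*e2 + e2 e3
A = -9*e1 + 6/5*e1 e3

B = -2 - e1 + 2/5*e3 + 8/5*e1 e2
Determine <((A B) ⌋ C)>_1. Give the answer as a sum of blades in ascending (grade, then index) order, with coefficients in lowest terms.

step 1: 9 + 462/25*e1 - 72/5*e2 + 6/5*e3 - 6*e1 e3 + 48/25*e2 e3
step 2: 792/25 - 111/5*e2 - 72/5*e3 + 9*e2 e3
step 3: -111/5*e2 - 72/5*e3
Answer: -111/5*e2 - 72/5*e3


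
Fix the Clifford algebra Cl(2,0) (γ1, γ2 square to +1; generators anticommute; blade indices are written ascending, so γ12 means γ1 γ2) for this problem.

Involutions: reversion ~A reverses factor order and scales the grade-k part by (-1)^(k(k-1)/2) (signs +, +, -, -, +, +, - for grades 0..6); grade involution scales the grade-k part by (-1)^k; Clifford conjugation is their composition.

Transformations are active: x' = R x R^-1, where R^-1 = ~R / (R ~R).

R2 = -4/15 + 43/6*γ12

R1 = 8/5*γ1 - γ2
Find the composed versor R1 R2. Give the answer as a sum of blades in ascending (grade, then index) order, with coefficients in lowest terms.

Distribute over the terms of R1 (each basis-blade product reordered to ascending indices, repeated generators contracted through their squares):
(8/5*γ1) R2 = -32/75*γ1 + 172/15*γ2
(-γ2) R2 = 43/6*γ1 + 4/15*γ2
Summing the partial products and collecting blades:
Answer: 337/50*γ1 + 176/15*γ2


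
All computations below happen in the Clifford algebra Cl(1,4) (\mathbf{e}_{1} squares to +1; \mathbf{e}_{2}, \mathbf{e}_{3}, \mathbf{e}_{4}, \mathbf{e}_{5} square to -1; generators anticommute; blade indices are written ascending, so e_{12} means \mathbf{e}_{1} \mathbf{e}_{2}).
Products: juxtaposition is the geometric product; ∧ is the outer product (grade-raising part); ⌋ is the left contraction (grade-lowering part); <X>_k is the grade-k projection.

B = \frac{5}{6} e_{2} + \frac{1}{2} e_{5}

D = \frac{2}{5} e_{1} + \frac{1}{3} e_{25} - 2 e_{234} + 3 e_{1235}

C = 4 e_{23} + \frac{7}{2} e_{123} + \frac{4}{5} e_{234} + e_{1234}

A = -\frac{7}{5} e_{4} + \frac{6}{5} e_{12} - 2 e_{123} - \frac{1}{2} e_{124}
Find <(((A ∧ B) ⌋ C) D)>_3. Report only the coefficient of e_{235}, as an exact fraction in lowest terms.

step 1: \frac{7}{6} e_{24} - \frac{7}{10} e_{45} + \frac{3}{5} e_{125} - e_{1235} - \frac{1}{4} e_{1245}
step 2: \frac{14}{15} e_{3} + \frac{7}{6} e_{13}
step 3: -\frac{7}{15} e_{3} - \frac{28}{75} e_{13} - \frac{28}{15} e_{24} - \frac{7}{2} e_{25} - \frac{7}{3} e_{124} - \frac{14}{5} e_{125} - \frac{14}{45} e_{235} - \frac{7}{18} e_{1235}
step 4: -\frac{7}{3} e_{124} - \frac{14}{5} e_{125} - \frac{14}{45} e_{235}
Answer: -\frac{14}{45}


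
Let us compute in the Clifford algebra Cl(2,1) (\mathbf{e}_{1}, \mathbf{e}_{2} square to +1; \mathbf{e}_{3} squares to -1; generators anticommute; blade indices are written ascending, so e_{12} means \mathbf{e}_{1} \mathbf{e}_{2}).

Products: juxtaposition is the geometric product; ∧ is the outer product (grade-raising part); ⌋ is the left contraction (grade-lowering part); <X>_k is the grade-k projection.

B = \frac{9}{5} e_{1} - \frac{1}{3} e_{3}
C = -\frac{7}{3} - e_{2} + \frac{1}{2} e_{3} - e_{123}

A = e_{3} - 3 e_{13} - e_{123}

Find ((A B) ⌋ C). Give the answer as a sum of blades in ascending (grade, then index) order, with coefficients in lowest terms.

step 1: \frac{1}{3} - e_{1} + \frac{27}{5} e_{3} - \frac{1}{3} e_{12} - \frac{9}{5} e_{13} - \frac{9}{5} e_{23}
step 2: -\frac{313}{90} + \frac{9}{5} e_{1} - \frac{32}{15} e_{2} - \frac{1}{6} e_{3} + \frac{27}{5} e_{12} + e_{23} - \frac{1}{3} e_{123}
Answer: -\frac{313}{90} + \frac{9}{5} e_{1} - \frac{32}{15} e_{2} - \frac{1}{6} e_{3} + \frac{27}{5} e_{12} + e_{23} - \frac{1}{3} e_{123}


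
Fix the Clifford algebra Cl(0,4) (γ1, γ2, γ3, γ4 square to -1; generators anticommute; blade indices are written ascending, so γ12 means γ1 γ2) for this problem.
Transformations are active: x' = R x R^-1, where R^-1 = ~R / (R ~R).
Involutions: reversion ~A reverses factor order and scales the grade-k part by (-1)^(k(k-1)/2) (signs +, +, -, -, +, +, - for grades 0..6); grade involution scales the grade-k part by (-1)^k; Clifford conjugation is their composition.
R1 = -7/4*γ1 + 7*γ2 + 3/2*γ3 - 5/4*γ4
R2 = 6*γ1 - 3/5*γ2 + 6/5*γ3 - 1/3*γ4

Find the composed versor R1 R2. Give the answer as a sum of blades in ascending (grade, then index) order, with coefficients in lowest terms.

Distribute over the terms of R1 (each basis-blade product reordered to ascending indices, repeated generators contracted through their squares):
(-7/4*γ1) R2 = 21/2 + 21/20*γ12 - 21/10*γ13 + 7/12*γ14
(7*γ2) R2 = 21/5 - 42*γ12 + 42/5*γ23 - 7/3*γ24
(3/2*γ3) R2 = -9/5 - 9*γ13 + 9/10*γ23 - 1/2*γ34
(-5/4*γ4) R2 = -5/12 + 15/2*γ14 - 3/4*γ24 + 3/2*γ34
Summing the partial products and collecting blades:
Answer: 749/60 - 819/20*γ12 - 111/10*γ13 + 97/12*γ14 + 93/10*γ23 - 37/12*γ24 + γ34


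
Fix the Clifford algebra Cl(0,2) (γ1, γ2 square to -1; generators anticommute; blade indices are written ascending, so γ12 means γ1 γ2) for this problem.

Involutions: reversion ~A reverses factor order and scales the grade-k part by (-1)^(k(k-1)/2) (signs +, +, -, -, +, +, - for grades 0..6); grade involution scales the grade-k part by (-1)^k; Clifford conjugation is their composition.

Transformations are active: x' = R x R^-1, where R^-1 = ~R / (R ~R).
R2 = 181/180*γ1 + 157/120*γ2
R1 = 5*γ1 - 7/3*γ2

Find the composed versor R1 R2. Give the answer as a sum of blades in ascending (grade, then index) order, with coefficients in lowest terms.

Distribute over the terms of R1 (each basis-blade product reordered to ascending indices, repeated generators contracted through their squares):
(5*γ1) R2 = -181/36 + 157/24*γ12
(-7/3*γ2) R2 = 1099/360 + 1267/540*γ12
Summing the partial products and collecting blades:
Answer: -79/40 + 9599/1080*γ12


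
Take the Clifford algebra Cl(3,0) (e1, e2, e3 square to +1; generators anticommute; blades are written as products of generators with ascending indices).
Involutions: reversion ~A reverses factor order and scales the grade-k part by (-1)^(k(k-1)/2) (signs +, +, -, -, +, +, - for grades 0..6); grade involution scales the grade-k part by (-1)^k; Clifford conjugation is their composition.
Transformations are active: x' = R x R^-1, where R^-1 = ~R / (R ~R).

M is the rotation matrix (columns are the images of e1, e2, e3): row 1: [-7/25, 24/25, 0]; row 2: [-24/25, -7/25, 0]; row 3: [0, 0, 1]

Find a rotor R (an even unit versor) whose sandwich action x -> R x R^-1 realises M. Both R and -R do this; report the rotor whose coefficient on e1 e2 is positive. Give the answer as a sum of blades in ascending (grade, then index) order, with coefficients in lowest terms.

Method: write R = a + b12*e1 e2 + b13*e1 e3 + b23*e2 e3 with a^2 + b12^2 + b13^2 + b23^2 = 1 (so R^-1 = ~R). Expanding the columns R e_j ~R gives tr M = 4a^2 - 1 and, from the antisymmetric part, M21 - M12 = -4a*b12, M13 - M31 = 4a*b13, M32 - M23 = -4a*b23.
Here tr M = 11/25, so a^2 = (1 + tr M)/4 = 9/25 and a = ±3/5. Taking a = 3/5: M21 - M12 = -48/25, M13 - M31 = 0, M32 - M23 = 0, giving b12 = 4/5, b13 = 0, b23 = 0, i.e. R = 3/5 + 4/5*e1 e2.
Its e1 e2 coefficient is already positive.
Answer: 3/5 + 4/5*e1 e2. Why the constraint matters: R and -R act identically through the sandwich — M has trace 11/25 either way — so only the sign condition on e1 e2 picks one of the two preimages.


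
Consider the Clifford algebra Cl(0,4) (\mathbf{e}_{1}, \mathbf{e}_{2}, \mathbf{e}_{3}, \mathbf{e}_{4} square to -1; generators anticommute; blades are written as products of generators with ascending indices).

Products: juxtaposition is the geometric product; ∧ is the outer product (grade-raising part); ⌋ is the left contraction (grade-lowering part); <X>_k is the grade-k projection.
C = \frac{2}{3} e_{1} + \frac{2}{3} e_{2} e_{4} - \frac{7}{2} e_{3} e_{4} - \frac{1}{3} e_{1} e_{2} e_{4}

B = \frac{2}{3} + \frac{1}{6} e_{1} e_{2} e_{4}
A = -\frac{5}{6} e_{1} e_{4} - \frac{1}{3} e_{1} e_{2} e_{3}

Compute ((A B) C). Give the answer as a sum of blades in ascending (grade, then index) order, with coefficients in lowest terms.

step 1: -\frac{5}{36} e_{2} - \frac{5}{9} e_{1} e_{4} + \frac{1}{18} e_{3} e_{4} - \frac{2}{9} e_{1} e_{2} e_{3}
step 2: \frac{7}{36} + \frac{5}{27} e_{2} - \frac{5}{18} e_{4} - \frac{5}{18} e_{1} e_{2} + \frac{35}{18} e_{1} e_{3} + \frac{5}{108} e_{1} e_{4} + \frac{1}{9} e_{2} e_{3} - \frac{2}{27} e_{3} e_{4} + \frac{1}{54} e_{1} e_{2} e_{3} - \frac{7}{9} e_{1} e_{2} e_{4} - \frac{1}{9} e_{1} e_{3} e_{4} + \frac{35}{72} e_{2} e_{3} e_{4}
Answer: \frac{7}{36} + \frac{5}{27} e_{2} - \frac{5}{18} e_{4} - \frac{5}{18} e_{1} e_{2} + \frac{35}{18} e_{1} e_{3} + \frac{5}{108} e_{1} e_{4} + \frac{1}{9} e_{2} e_{3} - \frac{2}{27} e_{3} e_{4} + \frac{1}{54} e_{1} e_{2} e_{3} - \frac{7}{9} e_{1} e_{2} e_{4} - \frac{1}{9} e_{1} e_{3} e_{4} + \frac{35}{72} e_{2} e_{3} e_{4}


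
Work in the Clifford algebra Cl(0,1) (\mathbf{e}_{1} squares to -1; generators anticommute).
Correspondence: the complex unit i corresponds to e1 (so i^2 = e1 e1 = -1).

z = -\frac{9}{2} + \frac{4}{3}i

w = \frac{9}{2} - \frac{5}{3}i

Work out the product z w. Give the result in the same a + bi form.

In blades: z = -\frac{9}{2} + \frac{4}{3} e_{1}, w = \frac{9}{2} - \frac{5}{3} e_{1}.
Distribute z over w term by term (generator squares from the signature, products reordered to ascending indices): (-\frac{9}{2})*w = -\frac{81}{4} + \frac{15}{2} e_{1}; (\frac{4}{3} e_{1})*w = \frac{20}{9} + 6 e_{1}.
Sum: -\frac{649}{36} + \frac{27}{2} e_{1}; translating back through the correspondence:
Answer: -\frac{649}{36} + \frac{27}{2}i


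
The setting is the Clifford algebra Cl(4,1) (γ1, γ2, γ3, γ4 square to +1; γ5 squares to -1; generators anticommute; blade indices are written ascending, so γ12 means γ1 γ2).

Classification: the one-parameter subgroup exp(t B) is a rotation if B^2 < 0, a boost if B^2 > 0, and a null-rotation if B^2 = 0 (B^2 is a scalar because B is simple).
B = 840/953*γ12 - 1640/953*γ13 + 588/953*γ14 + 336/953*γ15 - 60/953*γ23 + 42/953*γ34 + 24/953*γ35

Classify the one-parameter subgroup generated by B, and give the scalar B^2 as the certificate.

B^2 term by term: the squares give (840/953)^2*(γ12)^2 + (-1640/953)^2*(γ13)^2 + (588/953)^2*(γ14)^2 + (336/953)^2*(γ15)^2 + (-60/953)^2*(γ23)^2 + (42/953)^2*(γ34)^2 + (24/953)^2*(γ35)^2 = 705600/908209*(-1) + 2689600/908209*(-1) + 345744/908209*(-1) + 112896/908209*(+1) + 3600/908209*(-1) + 1764/908209*(-1) + 576/908209*(+1) = -4 (each basis 2-blade squares to minus the product of its generators' squares); cross terms between blades sharing an index anticommute and cancel; the commuting (index-disjoint) pairs give grade-4 terms 2*c*c'*(blade product), which cancel blade by blade — γ1234: 70560/908209 - 70560/908209 = 0; γ1235: 40320/908209 - 40320/908209 = 0; γ1345: -28224/908209 + 28224/908209 = 0 — confirming B is simple. So B^2 = -4.
Answer: rotation, certificate B^2 = -4. The invariant at work: B^2 = -4 is unchanged by conjugation, hence its sign classifies the subgroup whatever basis B is written in.


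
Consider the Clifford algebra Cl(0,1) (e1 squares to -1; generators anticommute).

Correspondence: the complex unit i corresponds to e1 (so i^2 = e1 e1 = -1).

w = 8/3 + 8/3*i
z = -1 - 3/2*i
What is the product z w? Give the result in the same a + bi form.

In blades: z = -1 - 3/2*e1, w = 8/3 + 8/3*e1.
Distribute z over w term by term (generator squares from the signature, products reordered to ascending indices): (-1)*w = -8/3 - 8/3*e1; (-3/2*e1)*w = 4 - 4*e1.
Sum: 4/3 - 20/3*e1; translating back through the correspondence:
Answer: 4/3 - 20/3*i


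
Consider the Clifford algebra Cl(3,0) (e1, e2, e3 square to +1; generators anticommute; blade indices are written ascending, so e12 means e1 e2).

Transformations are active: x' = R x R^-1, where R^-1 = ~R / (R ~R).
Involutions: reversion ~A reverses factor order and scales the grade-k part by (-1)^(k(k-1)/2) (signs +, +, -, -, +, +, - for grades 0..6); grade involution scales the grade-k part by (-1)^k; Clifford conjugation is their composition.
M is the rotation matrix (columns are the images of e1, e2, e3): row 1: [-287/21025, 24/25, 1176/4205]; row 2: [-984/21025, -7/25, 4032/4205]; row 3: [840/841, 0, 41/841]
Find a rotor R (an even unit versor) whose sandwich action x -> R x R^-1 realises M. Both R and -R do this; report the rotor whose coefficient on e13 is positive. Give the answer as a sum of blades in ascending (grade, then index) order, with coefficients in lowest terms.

Method: write R = a + b12*e12 + b13*e13 + b23*e23 with a^2 + b12^2 + b13^2 + b23^2 = 1 (so R^-1 = ~R). Expanding the columns R e_j ~R gives tr M = 4a^2 - 1 and, from the antisymmetric part, M21 - M12 = -4a*b12, M13 - M31 = 4a*b13, M32 - M23 = -4a*b23.
Here tr M = -5149/21025, so a^2 = (1 + tr M)/4 = 3969/21025 and a = ±63/145. Taking a = 63/145: M21 - M12 = -21168/21025, M13 - M31 = -3024/4205, M32 - M23 = -4032/4205, giving b12 = 84/145, b13 = -12/29, b23 = 16/29, i.e. R = 63/145 + 84/145*e12 - 12/29*e13 + 16/29*e23.
Its e13 coefficient is negative, so report the other preimage -R.
Answer: -63/145 - 84/145*e12 + 12/29*e13 - 16/29*e23. Note: both R and -R realise this M (trace -5149/21025); the covering map identifies them, and the e13-coefficient sign is the tie-breaker.


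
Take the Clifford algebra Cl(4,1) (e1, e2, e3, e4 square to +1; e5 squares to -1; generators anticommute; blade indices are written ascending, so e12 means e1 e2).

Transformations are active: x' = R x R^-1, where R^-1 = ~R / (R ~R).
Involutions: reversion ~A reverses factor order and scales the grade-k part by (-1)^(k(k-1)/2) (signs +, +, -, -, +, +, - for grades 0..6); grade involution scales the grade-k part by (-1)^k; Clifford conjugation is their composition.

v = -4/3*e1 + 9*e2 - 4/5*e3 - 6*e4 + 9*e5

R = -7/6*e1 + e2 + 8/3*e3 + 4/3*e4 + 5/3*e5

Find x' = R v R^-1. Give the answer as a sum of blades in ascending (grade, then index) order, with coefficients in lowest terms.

~R = -7/6*e1 + e2 + 8/3*e3 + 4/3*e4 + 5/3*e5, and R ~R = 305/36, so R^-1 = ~R / (305/36).
R v = -656/45 - 55/6*e12 + 202/45*e13 + 79/9*e14 - 149/18*e15 - 124/5*e23 - 18*e24 - 6*e25 - 224/15*e34 + 76/3*e35 + 22*e45
Answer: 8156/1525*e1 - 18973/1525*e2 - 38324/4575*e3 + 6458/4575*e4 - 13483/915*e5


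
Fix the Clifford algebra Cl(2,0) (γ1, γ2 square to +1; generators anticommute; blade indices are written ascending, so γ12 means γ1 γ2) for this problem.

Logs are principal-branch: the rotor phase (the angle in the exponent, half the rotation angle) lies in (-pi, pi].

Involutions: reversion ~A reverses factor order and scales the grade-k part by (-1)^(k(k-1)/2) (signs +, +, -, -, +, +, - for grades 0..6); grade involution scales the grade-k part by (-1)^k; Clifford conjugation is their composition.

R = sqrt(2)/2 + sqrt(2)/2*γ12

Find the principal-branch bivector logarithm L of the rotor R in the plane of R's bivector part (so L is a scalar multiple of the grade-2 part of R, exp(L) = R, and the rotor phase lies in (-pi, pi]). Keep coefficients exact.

The scalar part of R is sqrt(2)/2, and that scalar determines the rotor phase on the principal branch; recovering the unit plane as bivector-part over sine of the phase gives L = phase * plane.
Concretely: cos(phase) = sqrt(2)/2 gives phase = ±pi/4, and since phase/sin(phase) is even the sign is immaterial: L = (phase/sin(phase)) * <R>_2 = (sqrt(2)*pi/4) * <R>_2.
Answer: pi/4*γ12


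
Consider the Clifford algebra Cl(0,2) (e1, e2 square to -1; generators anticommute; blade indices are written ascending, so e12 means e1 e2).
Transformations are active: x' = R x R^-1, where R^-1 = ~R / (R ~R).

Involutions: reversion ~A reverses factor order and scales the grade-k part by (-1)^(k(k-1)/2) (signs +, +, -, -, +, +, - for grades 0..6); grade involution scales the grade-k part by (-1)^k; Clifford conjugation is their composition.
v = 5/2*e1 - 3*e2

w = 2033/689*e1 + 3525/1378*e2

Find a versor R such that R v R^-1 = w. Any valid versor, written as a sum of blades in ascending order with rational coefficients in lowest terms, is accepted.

Construction: equal norms (both -61/4) license R = v + w = 7511/1378*e1 - 609/1378*e2 — nothing changes along that direction, while (v - w)/2 changes sign, so v maps onto w.
Answer: 7511/1378*e1 - 609/1378*e2


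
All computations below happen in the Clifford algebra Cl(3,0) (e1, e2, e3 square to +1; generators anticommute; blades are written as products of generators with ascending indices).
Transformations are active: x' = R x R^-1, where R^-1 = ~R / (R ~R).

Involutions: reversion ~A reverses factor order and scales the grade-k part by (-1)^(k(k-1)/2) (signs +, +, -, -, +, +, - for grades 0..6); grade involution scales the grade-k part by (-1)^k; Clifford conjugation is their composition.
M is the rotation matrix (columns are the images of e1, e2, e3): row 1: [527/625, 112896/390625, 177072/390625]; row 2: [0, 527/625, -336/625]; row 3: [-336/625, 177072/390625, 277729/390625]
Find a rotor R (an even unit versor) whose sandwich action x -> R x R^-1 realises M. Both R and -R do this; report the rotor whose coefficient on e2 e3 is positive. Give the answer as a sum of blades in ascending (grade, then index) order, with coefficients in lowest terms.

Method: write R = a + b12*e1 e2 + b13*e1 e3 + b23*e2 e3 with a^2 + b12^2 + b13^2 + b23^2 = 1 (so R^-1 = ~R). Expanding the columns R e_j ~R gives tr M = 4a^2 - 1 and, from the antisymmetric part, M21 - M12 = -4a*b12, M13 - M31 = 4a*b13, M32 - M23 = -4a*b23.
Here tr M = 936479/390625, so a^2 = (1 + tr M)/4 = 331776/390625 and a = ±576/625. Taking a = 576/625: M21 - M12 = -112896/390625, M13 - M31 = 387072/390625, M32 - M23 = 387072/390625, giving b12 = 49/625, b13 = 168/625, b23 = -168/625, i.e. R = 576/625 + 49/625*e1 e2 + 168/625*e1 e3 - 168/625*e2 e3.
Its e2 e3 coefficient is negative, so report the other preimage -R.
Answer: -576/625 - 49/625*e1 e2 - 168/625*e1 e3 + 168/625*e2 e3. Note: both R and -R realise this M (trace 936479/390625); the covering map identifies them, and the e2 e3-coefficient sign is the tie-breaker.


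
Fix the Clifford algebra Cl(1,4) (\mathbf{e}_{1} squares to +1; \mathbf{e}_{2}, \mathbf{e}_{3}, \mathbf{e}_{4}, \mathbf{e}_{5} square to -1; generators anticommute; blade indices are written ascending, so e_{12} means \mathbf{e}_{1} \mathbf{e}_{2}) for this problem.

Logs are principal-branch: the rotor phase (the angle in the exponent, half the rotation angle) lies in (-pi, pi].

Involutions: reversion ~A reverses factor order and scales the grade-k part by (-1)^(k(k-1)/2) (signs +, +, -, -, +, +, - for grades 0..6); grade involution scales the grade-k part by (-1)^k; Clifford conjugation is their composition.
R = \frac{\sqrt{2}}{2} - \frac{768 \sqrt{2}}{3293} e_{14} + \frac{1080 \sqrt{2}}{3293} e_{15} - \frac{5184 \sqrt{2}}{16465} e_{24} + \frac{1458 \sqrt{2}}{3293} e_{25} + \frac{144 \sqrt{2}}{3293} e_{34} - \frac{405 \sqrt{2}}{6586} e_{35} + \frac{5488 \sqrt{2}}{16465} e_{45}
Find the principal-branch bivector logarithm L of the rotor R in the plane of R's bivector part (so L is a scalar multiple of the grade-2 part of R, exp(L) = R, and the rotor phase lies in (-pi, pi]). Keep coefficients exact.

The scalar part of R is \frac{\sqrt{2}}{2}, and that scalar determines the rotor phase on the principal branch; recovering the unit plane as bivector-part over sine of the phase gives L = phase * plane.
Concretely: cos(phase) = \frac{\sqrt{2}}{2} gives phase = ±\frac{\pi}{4}, and since phase/sin(phase) is even the sign is immaterial: L = (phase/sin(phase)) * <R>_2 = (\frac{\sqrt{2} \pi}{4}) * <R>_2.
Answer: - \frac{384 \pi}{3293} e_{14} + \frac{540 \pi}{3293} e_{15} - \frac{2592 \pi}{16465} e_{24} + \frac{729 \pi}{3293} e_{25} + \frac{72 \pi}{3293} e_{34} - \frac{405 \pi}{13172} e_{35} + \frac{2744 \pi}{16465} e_{45}


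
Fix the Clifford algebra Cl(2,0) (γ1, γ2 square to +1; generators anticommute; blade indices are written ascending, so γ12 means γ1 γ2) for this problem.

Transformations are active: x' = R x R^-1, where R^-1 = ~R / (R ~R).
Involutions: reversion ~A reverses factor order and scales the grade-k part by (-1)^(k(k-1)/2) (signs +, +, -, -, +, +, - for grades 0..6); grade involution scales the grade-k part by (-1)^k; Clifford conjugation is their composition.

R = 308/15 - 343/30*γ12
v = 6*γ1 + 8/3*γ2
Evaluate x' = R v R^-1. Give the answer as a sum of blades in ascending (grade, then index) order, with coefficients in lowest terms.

~R = 308/15 + 343/30*γ12, and R ~R = 99421/180, so R^-1 = ~R / (99421/180).
R v = 4172/45*γ1 + 5551/45*γ2
Answer: 27182/30435*γ1 + 65992/10145*γ2


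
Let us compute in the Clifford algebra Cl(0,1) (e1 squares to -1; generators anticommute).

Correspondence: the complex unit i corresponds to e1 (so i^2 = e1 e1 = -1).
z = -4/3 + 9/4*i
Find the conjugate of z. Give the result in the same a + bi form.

In blades: z = -4/3 + 9/4*e1.
Conjugation here is Clifford conjugation: the scalar is fixed and the grade-1 and grade-2 blades all flip sign, giving -4/3 - 9/4*e1; translating back:
Answer: -4/3 - 9/4*i


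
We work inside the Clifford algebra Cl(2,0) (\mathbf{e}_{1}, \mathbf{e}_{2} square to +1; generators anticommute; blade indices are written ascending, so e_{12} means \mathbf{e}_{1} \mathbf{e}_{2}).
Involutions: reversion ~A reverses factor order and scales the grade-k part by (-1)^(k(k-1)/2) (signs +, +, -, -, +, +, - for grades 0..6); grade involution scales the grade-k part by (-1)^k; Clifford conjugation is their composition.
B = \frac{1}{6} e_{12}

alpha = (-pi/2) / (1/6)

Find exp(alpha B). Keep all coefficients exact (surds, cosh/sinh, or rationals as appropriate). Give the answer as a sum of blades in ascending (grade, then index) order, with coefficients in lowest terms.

B^2 = (\frac{1}{6})^2*(e_{12})^2 = \frac{1}{36}*(-1) = -\frac{1}{36} (a basis 2-blade squares to minus the product of its generators' squares).
B^2 = -\frac{1}{36} — the series telescopes trigonometrically here: l = \frac{1}{6}, alpha*l = - \frac{\pi}{2}, so exp(alpha B) = cos(- \frac{\pi}{2}) + (sin(- \frac{\pi}{2})/(\frac{1}{6}))*B = 0 + (-6)*B.
Answer: -e_{12}


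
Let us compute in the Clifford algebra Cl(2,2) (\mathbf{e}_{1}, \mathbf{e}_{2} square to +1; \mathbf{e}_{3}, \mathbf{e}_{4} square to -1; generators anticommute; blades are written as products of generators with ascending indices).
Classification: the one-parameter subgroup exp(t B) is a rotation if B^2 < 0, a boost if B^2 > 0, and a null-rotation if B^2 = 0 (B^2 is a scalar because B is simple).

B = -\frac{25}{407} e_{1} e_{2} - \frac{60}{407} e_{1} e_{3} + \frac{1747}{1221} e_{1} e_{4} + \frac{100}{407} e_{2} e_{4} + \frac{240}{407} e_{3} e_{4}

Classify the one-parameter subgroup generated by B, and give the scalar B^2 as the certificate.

B^2 term by term: the squares give (-\frac{25}{407})^2*(e_{1} e_{2})^2 + (-\frac{60}{407})^2*(e_{1} e_{3})^2 + (\frac{1747}{1221})^2*(e_{1} e_{4})^2 + (\frac{100}{407})^2*(e_{2} e_{4})^2 + (\frac{240}{407})^2*(e_{3} e_{4})^2 = \frac{625}{165649}*(-1) + \frac{3600}{165649}*(+1) + \frac{3052009}{1490841}*(+1) + \frac{10000}{165649}*(+1) + \frac{57600}{165649}*(-1) = \frac{16}{9} (each basis 2-blade squares to minus the product of its generators' squares); cross terms between blades sharing an index anticommute and cancel; the commuting (index-disjoint) pairs give grade-4 terms 2*c*c'*(blade product), which cancel blade by blade — e_{1} e_{2} e_{3} e_{4}: -\frac{12000}{165649} + \frac{12000}{165649} = 0 — confirming B is simple. So B^2 = \frac{16}{9}.
Answer: boost, certificate B^2 = \frac{16}{9}. The class reads off the invariant scalar \frac{16}{9} directly.


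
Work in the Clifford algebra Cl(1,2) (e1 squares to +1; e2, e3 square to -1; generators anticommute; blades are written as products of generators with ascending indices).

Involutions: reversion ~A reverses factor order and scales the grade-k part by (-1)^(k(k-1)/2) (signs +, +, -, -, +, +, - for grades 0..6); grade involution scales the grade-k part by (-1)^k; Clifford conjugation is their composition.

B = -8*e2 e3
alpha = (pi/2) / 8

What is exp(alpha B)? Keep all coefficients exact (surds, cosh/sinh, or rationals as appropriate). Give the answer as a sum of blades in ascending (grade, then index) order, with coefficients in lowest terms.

B^2 = (-8)^2*(e2 e3)^2 = 64*(-1) = -64 (a basis 2-blade squares to minus the product of its generators' squares).
B^2 = -64 — a negative square means the series sums to a rotation: l = 8, alpha*l = pi/2, so exp(alpha B) = cos(pi/2) + (sin(pi/2)/8)*B = 0 + (1/8)*B.
Answer: -e2 e3


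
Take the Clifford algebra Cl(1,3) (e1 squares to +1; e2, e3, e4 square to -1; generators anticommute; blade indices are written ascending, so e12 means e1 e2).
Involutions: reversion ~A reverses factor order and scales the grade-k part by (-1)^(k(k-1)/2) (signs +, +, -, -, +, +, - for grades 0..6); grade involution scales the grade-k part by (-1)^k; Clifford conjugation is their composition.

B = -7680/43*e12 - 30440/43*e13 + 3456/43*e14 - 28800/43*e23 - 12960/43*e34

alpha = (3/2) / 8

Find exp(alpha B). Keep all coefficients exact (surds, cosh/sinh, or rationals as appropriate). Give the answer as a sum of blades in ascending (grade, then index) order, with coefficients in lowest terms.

B^2 term by term: the squares give (-7680/43)^2*(e12)^2 + (-30440/43)^2*(e13)^2 + (3456/43)^2*(e14)^2 + (-28800/43)^2*(e23)^2 + (-12960/43)^2*(e34)^2 = 58982400/1849*(+1) + 926593600/1849*(+1) + 11943936/1849*(+1) + 829440000/1849*(-1) + 167961600/1849*(-1) = 64 (each basis 2-blade squares to minus the product of its generators' squares); cross terms between blades sharing an index anticommute and cancel; the commuting (index-disjoint) pairs give grade-4 terms 2*c*c'*(blade product), which cancel blade by blade — e1234: 199065600/1849 - 199065600/1849 = 0 — confirming B is simple. So B^2 = 64.
B^2 = 64 — the positive square puts this in the hyperbolic regime; l = 8, alpha*l = 3/2, so exp(alpha B) = cosh(3/2) + (sinh(3/2)/8)*B = cosh(3/2) + (sinh(3/2)/8)*B.
Answer: cosh(3/2) - 960*sinh(3/2)/43*e12 - 3805*sinh(3/2)/43*e13 + 432*sinh(3/2)/43*e14 - 3600*sinh(3/2)/43*e23 - 1620*sinh(3/2)/43*e34


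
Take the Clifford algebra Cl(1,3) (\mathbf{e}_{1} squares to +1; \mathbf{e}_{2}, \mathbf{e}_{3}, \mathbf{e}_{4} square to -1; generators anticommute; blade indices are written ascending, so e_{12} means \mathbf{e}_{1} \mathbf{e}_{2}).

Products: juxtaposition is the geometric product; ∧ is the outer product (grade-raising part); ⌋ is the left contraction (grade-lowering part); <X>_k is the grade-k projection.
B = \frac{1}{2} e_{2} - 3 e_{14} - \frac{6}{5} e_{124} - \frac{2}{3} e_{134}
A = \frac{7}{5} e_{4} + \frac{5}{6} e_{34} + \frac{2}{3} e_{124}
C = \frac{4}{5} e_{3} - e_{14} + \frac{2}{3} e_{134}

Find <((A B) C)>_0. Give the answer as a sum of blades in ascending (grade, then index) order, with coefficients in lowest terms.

step 1: \frac{4}{5} - \frac{164}{45} e_{1} + 2 e_{2} + \frac{42}{25} e_{12} + \frac{103}{30} e_{13} + \frac{1}{3} e_{14} - \frac{4}{9} e_{23} - \frac{7}{10} e_{24} + e_{123} + \frac{5}{12} e_{234}
step 2: -\frac{1}{3} - \frac{206}{75} e_{1} + \frac{16}{45} e_{2} + \frac{94}{225} e_{3} + \frac{89}{15} e_{4} - \frac{11}{9} e_{12} - \frac{656}{225} e_{13} - \frac{4}{5} e_{14} + \frac{8}{5} e_{23} + \frac{101}{75} e_{24} + \frac{271}{270} e_{34} + \frac{691}{1500} e_{123} + \frac{62}{27} e_{124} + \frac{4}{15} e_{134} - \frac{39}{25} e_{234} - \frac{8}{9} e_{1234}
step 3: -\frac{1}{3}
Answer: -\frac{1}{3}


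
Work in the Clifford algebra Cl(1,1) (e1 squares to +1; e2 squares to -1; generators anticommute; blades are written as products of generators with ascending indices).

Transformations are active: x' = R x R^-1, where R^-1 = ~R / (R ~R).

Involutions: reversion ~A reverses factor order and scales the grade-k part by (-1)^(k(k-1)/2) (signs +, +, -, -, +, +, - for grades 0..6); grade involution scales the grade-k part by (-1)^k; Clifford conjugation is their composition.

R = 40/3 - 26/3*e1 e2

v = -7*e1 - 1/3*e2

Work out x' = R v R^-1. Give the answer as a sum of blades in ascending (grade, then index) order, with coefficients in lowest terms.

~R = 40/3 + 26/3*e1 e2, and R ~R = 308/3, so R^-1 = ~R / (308/3).
R v = -866/9*e1 - 586/9*e2
Answer: -12469/693*e1 - 11489/693*e2


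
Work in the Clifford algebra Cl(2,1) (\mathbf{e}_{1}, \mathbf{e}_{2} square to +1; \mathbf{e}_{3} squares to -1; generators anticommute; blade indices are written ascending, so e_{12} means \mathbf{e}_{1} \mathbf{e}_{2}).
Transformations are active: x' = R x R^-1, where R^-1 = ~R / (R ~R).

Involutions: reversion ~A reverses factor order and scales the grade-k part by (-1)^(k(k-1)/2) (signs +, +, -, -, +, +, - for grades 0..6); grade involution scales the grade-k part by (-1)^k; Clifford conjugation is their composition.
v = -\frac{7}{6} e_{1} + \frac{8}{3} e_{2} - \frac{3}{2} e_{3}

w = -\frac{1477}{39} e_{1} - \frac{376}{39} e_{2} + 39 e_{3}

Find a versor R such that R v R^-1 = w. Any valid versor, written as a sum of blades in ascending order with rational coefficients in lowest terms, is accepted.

Here q(v) = q(w) = \frac{56}{9}; the classical choice R = v + w = -\frac{1015}{26} e_{1} - \frac{272}{39} e_{2} + \frac{75}{2} e_{3} then realises v -> w under the sandwich.
Answer: -\frac{1015}{26} e_{1} - \frac{272}{39} e_{2} + \frac{75}{2} e_{3}


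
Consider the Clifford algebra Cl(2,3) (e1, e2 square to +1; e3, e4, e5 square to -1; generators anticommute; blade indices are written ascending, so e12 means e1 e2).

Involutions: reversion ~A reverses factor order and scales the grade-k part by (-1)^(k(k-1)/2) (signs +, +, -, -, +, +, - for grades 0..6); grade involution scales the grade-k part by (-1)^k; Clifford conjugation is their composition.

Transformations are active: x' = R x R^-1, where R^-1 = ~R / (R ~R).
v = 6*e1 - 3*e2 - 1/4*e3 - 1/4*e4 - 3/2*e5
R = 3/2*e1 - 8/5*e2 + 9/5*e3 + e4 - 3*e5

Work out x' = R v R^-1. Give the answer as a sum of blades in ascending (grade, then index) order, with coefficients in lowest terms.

~R = 3/2*e1 - 8/5*e2 + 9/5*e3 + e4 - 3*e5, and R ~R = -843/100, so R^-1 = ~R / (-843/100).
R v = 10 + 51/10*e12 - 447/40*e13 - 51/8*e14 + 63/4*e15 + 29/5*e23 + 17/5*e24 - 33/5*e25 - 1/5*e34 - 69/20*e35 - 9/4*e45
Answer: -2686/281*e1 + 5729/843*e2 - 4519/1124*e3 - 7157/3372*e4 + 4843/562*e5


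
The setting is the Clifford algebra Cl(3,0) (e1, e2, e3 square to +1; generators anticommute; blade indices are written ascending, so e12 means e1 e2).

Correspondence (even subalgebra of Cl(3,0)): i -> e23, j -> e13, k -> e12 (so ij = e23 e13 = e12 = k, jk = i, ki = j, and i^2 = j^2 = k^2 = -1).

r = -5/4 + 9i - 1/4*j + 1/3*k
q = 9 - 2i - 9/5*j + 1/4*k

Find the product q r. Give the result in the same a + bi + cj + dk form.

In blades: q = 9 + 1/4*e12 - 9/5*e13 - 2*e23, r = -5/4 + 1/3*e12 - 1/4*e13 + 9*e23.
Distribute q over r term by term (generator squares from the signature, products reordered to ascending indices): (9)*r = -45/4 + 3*e12 - 9/4*e13 + 81*e23; (1/4*e12)*r = -1/12 - 5/16*e12 + 9/4*e13 + 1/16*e23; (-9/5*e13)*r = -9/20 + 81/5*e12 + 9/4*e13 - 3/5*e23; (-2*e23)*r = 18 + 1/2*e12 + 2/3*e13 + 5/2*e23.
Sum: 373/60 + 1551/80*e12 + 35/12*e13 + 6637/80*e23; translating back through the correspondence:
Answer: 373/60 + 6637/80*i + 35/12*j + 1551/80*k


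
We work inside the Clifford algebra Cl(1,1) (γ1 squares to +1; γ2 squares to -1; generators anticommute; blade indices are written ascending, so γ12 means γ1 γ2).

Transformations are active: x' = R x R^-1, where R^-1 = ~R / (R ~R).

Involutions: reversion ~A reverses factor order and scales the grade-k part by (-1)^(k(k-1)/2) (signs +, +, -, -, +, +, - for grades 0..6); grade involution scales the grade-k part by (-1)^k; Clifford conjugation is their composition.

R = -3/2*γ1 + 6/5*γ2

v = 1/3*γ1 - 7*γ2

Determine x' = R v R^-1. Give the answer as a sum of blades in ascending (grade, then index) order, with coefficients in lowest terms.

~R = -3/2*γ1 + 6/5*γ2, and R ~R = 81/100, so R^-1 = ~R / (81/100).
R v = 79/10 + 101/10*γ12
Answer: -799/27*γ1 + 821/27*γ2


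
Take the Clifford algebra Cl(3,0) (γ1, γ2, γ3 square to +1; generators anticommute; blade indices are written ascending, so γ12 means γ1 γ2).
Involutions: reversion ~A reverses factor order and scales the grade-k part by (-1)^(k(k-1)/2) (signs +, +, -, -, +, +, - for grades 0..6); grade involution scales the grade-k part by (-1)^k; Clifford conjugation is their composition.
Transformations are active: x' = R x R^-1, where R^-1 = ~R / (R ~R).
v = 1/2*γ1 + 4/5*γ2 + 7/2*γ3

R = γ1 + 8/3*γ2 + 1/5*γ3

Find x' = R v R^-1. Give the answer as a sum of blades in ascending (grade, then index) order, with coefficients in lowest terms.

~R = γ1 + 8/3*γ2 + 1/5*γ3, and R ~R = 1834/225, so R^-1 = ~R / (1834/225).
R v = 10/3 - 8/15*γ12 + 17/5*γ13 + 688/75*γ23
Answer: 583/1834*γ1 + 6332/4585*γ2 - 6119/1834*γ3


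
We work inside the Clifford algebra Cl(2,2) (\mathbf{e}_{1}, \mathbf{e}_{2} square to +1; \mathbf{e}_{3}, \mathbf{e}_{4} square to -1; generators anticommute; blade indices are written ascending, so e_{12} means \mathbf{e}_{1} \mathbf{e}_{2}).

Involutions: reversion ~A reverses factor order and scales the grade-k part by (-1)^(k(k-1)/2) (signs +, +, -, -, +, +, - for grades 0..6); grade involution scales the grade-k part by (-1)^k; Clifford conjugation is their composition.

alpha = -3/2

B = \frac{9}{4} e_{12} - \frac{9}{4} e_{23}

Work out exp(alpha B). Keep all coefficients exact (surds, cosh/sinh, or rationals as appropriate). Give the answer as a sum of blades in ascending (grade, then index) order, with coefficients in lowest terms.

B^2 term by term: the squares give (\frac{9}{4})^2*(e_{12})^2 + (-\frac{9}{4})^2*(e_{23})^2 = \frac{81}{16}*(-1) + \frac{81}{16}*(+1) = 0 (each basis 2-blade squares to minus the product of its generators' squares); cross terms between blades sharing an index anticommute and cancel. So B^2 = 0.
B^2 = 0, so the series truncates immediately: exp(alpha B) = 1 + alpha B (parabolic case).
Answer: 1 - \frac{27}{8} e_{12} + \frac{27}{8} e_{23}


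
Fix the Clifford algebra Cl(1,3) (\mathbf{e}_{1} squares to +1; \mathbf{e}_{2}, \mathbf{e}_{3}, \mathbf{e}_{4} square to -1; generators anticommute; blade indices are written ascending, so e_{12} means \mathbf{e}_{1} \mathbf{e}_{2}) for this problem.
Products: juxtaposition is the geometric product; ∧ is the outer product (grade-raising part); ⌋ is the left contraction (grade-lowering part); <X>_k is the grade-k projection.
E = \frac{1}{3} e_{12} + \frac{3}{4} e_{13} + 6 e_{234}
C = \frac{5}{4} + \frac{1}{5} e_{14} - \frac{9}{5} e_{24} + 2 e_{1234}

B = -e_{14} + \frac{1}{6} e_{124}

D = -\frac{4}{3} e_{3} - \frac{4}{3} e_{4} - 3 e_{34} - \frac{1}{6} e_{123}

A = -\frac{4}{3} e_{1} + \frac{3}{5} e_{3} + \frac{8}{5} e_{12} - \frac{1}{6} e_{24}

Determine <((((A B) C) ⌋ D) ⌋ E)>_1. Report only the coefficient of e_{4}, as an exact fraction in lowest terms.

step 1: \frac{1}{36} e_{1} + \frac{8}{5} e_{4} - \frac{1}{6} e_{12} + \frac{62}{45} e_{24} + \frac{3}{5} e_{134} + \frac{1}{10} e_{1234}
step 2: \frac{57}{25} + \frac{1277}{3600} e_{1} - \frac{102}{25} e_{2} - \frac{3}{25} e_{3} + \frac{361}{180} e_{4} - \frac{871}{1800} e_{12} + \frac{1159}{450} e_{13} - \frac{3}{10} e_{14} + \frac{1}{50} e_{23} + \frac{79}{45} e_{24} - \frac{1}{3} e_{34} + \frac{107}{25} e_{123} - \frac{1}{20} e_{124} + \frac{3}{4} e_{134} + \frac{1}{18} e_{234} + \frac{1}{8} e_{1234}
step 3: \frac{3007}{1350} + \frac{1}{300} e_{1} + \frac{1159}{2700} e_{2} - \frac{96941}{10800} e_{3} - \frac{17}{5} e_{4} - \frac{1}{50} e_{12} + \frac{17}{25} e_{13} - \frac{1277}{21600} e_{23} - \frac{171}{25} e_{34} - \frac{19}{50} e_{123}
step 4: \frac{151}{300} - \frac{34157}{5184} e_{1} + \frac{36937}{900} e_{2} + \frac{1}{400} e_{3} + \frac{1277}{3600} e_{4} + \frac{3007}{4050} e_{12} + \frac{3007}{1800} e_{13} + \frac{102}{5} e_{23} - \frac{96941}{1800} e_{24} - \frac{1159}{450} e_{34} + \frac{3007}{225} e_{234}
step 5: -\frac{34157}{5184} e_{1} + \frac{36937}{900} e_{2} + \frac{1}{400} e_{3} + \frac{1277}{3600} e_{4}
Answer: \frac{1277}{3600}


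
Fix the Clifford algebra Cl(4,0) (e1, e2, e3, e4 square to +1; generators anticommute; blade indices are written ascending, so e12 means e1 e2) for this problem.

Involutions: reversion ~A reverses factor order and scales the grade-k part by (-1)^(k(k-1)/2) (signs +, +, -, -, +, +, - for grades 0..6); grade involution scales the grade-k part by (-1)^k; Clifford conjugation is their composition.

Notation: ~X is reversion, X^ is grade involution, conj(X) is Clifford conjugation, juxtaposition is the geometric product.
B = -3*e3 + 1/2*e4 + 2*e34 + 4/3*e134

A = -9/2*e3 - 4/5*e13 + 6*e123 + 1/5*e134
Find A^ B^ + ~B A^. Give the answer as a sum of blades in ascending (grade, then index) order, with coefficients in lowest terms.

first term: 397/30 - 2*e1 + 119/15*e4 - 18*e12 + 1/10*e13 + 5*e14 + 8*e24 - 9/4*e34 - 12*e124 + 2/5*e134 + 3*e1234
second term: -413/30 - 14/5*e1 + 119/15*e4 + 18*e12 - 1/10*e13 + 19/5*e14 - 8*e24 - 9/4*e34 - 12*e124 - 2/5*e134 + 3*e1234
Answer: -8/15 - 24/5*e1 + 238/15*e4 + 44/5*e14 - 9/2*e34 - 24*e124 + 6*e1234
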